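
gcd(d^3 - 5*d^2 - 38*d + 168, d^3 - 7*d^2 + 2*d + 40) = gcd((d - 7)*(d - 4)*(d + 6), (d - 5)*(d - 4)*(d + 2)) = d - 4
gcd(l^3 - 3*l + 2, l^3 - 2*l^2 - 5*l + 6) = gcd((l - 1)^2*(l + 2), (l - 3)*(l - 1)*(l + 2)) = l^2 + l - 2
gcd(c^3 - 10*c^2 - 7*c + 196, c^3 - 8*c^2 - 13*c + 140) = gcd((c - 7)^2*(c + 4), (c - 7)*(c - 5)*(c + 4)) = c^2 - 3*c - 28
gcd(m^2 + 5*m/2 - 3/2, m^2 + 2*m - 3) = m + 3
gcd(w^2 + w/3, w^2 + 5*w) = w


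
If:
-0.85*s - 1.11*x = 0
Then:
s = -1.30588235294118*x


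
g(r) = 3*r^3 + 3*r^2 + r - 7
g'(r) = 9*r^2 + 6*r + 1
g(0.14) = -6.79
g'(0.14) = 2.02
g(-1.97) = -20.26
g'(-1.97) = 24.11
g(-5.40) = -397.31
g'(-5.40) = 231.04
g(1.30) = 5.96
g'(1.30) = 24.01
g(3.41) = 150.25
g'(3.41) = 126.11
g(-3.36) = -90.29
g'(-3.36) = 82.45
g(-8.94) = -1919.72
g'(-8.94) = 666.67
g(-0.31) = -7.11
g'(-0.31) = 0.00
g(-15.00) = -9472.00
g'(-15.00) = 1936.00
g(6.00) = 755.00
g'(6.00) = 361.00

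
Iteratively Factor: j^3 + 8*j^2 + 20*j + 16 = (j + 4)*(j^2 + 4*j + 4) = (j + 2)*(j + 4)*(j + 2)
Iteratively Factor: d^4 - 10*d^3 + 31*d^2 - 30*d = (d - 5)*(d^3 - 5*d^2 + 6*d) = (d - 5)*(d - 3)*(d^2 - 2*d) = d*(d - 5)*(d - 3)*(d - 2)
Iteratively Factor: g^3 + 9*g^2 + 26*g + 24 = (g + 2)*(g^2 + 7*g + 12) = (g + 2)*(g + 4)*(g + 3)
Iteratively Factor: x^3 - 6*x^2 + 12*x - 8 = (x - 2)*(x^2 - 4*x + 4) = (x - 2)^2*(x - 2)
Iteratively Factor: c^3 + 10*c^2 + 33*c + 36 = (c + 4)*(c^2 + 6*c + 9) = (c + 3)*(c + 4)*(c + 3)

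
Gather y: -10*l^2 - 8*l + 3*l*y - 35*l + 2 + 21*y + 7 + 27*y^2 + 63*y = -10*l^2 - 43*l + 27*y^2 + y*(3*l + 84) + 9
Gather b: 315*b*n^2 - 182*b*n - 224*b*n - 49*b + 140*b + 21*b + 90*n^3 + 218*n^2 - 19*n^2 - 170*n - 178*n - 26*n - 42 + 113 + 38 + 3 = b*(315*n^2 - 406*n + 112) + 90*n^3 + 199*n^2 - 374*n + 112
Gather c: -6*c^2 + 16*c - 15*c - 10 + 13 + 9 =-6*c^2 + c + 12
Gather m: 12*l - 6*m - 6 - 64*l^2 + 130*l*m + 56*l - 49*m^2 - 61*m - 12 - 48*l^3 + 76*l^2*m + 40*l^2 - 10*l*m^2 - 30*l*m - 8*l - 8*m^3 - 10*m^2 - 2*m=-48*l^3 - 24*l^2 + 60*l - 8*m^3 + m^2*(-10*l - 59) + m*(76*l^2 + 100*l - 69) - 18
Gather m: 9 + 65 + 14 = 88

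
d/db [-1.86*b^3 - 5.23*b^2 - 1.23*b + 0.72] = -5.58*b^2 - 10.46*b - 1.23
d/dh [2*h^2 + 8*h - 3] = 4*h + 8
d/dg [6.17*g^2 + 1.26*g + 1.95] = 12.34*g + 1.26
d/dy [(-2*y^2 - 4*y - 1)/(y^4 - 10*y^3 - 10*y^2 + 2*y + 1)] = 2*(2*y^5 - 4*y^4 - 38*y^3 - 37*y^2 - 12*y - 1)/(y^8 - 20*y^7 + 80*y^6 + 204*y^5 + 62*y^4 - 60*y^3 - 16*y^2 + 4*y + 1)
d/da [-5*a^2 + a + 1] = 1 - 10*a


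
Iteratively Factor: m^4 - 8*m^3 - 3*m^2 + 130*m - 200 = (m + 4)*(m^3 - 12*m^2 + 45*m - 50) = (m - 5)*(m + 4)*(m^2 - 7*m + 10) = (m - 5)*(m - 2)*(m + 4)*(m - 5)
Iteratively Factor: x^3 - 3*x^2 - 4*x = (x)*(x^2 - 3*x - 4) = x*(x + 1)*(x - 4)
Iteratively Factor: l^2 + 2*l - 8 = (l + 4)*(l - 2)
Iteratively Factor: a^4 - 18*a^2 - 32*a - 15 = (a + 1)*(a^3 - a^2 - 17*a - 15) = (a - 5)*(a + 1)*(a^2 + 4*a + 3) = (a - 5)*(a + 1)*(a + 3)*(a + 1)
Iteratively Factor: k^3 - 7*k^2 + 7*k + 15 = (k - 3)*(k^2 - 4*k - 5) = (k - 5)*(k - 3)*(k + 1)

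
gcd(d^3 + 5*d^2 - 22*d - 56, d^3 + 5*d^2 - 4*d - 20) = d + 2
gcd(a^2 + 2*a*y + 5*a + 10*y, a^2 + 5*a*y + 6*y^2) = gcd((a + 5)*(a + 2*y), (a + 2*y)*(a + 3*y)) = a + 2*y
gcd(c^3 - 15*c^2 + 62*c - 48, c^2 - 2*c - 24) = c - 6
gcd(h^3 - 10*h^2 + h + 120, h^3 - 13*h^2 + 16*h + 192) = h^2 - 5*h - 24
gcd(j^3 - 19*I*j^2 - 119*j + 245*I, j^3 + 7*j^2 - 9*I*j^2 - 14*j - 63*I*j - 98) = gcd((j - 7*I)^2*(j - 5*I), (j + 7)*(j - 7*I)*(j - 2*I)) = j - 7*I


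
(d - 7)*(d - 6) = d^2 - 13*d + 42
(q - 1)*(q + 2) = q^2 + q - 2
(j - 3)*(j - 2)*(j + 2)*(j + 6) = j^4 + 3*j^3 - 22*j^2 - 12*j + 72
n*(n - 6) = n^2 - 6*n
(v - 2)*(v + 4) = v^2 + 2*v - 8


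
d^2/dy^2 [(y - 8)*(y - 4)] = 2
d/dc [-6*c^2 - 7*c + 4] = -12*c - 7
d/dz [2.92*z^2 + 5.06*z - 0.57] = 5.84*z + 5.06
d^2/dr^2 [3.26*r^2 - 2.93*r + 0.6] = 6.52000000000000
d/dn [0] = 0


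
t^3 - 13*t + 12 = (t - 3)*(t - 1)*(t + 4)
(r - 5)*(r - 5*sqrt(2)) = r^2 - 5*sqrt(2)*r - 5*r + 25*sqrt(2)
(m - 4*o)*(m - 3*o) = m^2 - 7*m*o + 12*o^2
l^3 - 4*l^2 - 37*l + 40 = (l - 8)*(l - 1)*(l + 5)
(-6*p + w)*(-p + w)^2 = -6*p^3 + 13*p^2*w - 8*p*w^2 + w^3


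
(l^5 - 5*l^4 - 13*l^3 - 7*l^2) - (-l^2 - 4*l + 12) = l^5 - 5*l^4 - 13*l^3 - 6*l^2 + 4*l - 12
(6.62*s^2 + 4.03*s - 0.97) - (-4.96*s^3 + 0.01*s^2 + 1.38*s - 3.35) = 4.96*s^3 + 6.61*s^2 + 2.65*s + 2.38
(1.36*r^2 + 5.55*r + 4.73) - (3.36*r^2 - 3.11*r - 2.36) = -2.0*r^2 + 8.66*r + 7.09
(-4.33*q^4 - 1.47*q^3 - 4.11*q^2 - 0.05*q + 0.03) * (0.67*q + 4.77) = -2.9011*q^5 - 21.639*q^4 - 9.7656*q^3 - 19.6382*q^2 - 0.2184*q + 0.1431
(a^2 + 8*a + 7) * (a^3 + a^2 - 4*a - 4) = a^5 + 9*a^4 + 11*a^3 - 29*a^2 - 60*a - 28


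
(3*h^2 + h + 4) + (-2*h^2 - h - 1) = h^2 + 3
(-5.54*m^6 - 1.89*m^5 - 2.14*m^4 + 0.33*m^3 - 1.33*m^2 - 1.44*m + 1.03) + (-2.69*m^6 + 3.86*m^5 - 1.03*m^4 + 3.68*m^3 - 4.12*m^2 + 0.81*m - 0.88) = -8.23*m^6 + 1.97*m^5 - 3.17*m^4 + 4.01*m^3 - 5.45*m^2 - 0.63*m + 0.15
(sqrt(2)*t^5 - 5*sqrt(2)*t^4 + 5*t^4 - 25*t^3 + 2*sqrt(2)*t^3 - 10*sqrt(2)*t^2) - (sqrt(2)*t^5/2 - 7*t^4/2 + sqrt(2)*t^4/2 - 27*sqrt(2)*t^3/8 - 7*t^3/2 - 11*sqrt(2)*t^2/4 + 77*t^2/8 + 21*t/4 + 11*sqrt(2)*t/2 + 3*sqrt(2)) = sqrt(2)*t^5/2 - 11*sqrt(2)*t^4/2 + 17*t^4/2 - 43*t^3/2 + 43*sqrt(2)*t^3/8 - 29*sqrt(2)*t^2/4 - 77*t^2/8 - 11*sqrt(2)*t/2 - 21*t/4 - 3*sqrt(2)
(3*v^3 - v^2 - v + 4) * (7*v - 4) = 21*v^4 - 19*v^3 - 3*v^2 + 32*v - 16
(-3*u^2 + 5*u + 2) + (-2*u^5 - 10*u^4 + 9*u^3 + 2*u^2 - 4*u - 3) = -2*u^5 - 10*u^4 + 9*u^3 - u^2 + u - 1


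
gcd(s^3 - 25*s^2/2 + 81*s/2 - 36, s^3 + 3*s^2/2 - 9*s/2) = s - 3/2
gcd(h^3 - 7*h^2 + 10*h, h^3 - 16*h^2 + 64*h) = h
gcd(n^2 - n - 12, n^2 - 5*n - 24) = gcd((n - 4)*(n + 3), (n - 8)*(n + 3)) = n + 3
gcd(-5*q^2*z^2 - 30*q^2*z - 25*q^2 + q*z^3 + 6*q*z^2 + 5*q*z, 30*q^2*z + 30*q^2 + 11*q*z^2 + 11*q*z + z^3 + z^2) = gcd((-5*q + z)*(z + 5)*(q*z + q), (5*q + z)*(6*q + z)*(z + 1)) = z + 1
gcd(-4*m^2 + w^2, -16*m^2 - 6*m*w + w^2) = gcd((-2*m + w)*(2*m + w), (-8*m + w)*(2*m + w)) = 2*m + w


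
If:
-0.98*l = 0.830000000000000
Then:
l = -0.85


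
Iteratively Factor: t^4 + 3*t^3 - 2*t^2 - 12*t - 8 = (t + 2)*(t^3 + t^2 - 4*t - 4) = (t + 1)*(t + 2)*(t^2 - 4) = (t + 1)*(t + 2)^2*(t - 2)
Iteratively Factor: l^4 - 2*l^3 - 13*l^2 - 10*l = (l)*(l^3 - 2*l^2 - 13*l - 10) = l*(l + 2)*(l^2 - 4*l - 5) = l*(l + 1)*(l + 2)*(l - 5)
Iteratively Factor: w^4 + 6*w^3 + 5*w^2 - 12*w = (w + 4)*(w^3 + 2*w^2 - 3*w) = (w + 3)*(w + 4)*(w^2 - w) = w*(w + 3)*(w + 4)*(w - 1)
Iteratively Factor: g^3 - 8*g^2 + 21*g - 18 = (g - 3)*(g^2 - 5*g + 6) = (g - 3)*(g - 2)*(g - 3)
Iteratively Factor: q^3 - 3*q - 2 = (q + 1)*(q^2 - q - 2) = (q + 1)^2*(q - 2)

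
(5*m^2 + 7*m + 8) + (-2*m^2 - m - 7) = 3*m^2 + 6*m + 1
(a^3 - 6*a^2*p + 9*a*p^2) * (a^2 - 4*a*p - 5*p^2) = a^5 - 10*a^4*p + 28*a^3*p^2 - 6*a^2*p^3 - 45*a*p^4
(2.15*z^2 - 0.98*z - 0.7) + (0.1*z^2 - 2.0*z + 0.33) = 2.25*z^2 - 2.98*z - 0.37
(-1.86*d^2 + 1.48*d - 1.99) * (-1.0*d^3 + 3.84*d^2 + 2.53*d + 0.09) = 1.86*d^5 - 8.6224*d^4 + 2.9674*d^3 - 4.0646*d^2 - 4.9015*d - 0.1791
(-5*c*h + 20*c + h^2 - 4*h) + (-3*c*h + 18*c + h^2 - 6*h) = -8*c*h + 38*c + 2*h^2 - 10*h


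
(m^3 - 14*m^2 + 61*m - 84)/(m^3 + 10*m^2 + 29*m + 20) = (m^3 - 14*m^2 + 61*m - 84)/(m^3 + 10*m^2 + 29*m + 20)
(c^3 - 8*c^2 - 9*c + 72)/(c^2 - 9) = c - 8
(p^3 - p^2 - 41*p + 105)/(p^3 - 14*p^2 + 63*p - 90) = (p + 7)/(p - 6)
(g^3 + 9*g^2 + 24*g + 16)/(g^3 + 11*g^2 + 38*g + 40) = (g^2 + 5*g + 4)/(g^2 + 7*g + 10)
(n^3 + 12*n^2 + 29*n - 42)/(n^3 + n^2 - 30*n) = (n^2 + 6*n - 7)/(n*(n - 5))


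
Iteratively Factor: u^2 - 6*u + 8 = (u - 2)*(u - 4)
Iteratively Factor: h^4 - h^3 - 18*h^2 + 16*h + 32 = (h + 4)*(h^3 - 5*h^2 + 2*h + 8) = (h - 4)*(h + 4)*(h^2 - h - 2) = (h - 4)*(h + 1)*(h + 4)*(h - 2)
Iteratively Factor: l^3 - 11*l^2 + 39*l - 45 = (l - 3)*(l^2 - 8*l + 15) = (l - 3)^2*(l - 5)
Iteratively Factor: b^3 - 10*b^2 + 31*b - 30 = (b - 5)*(b^2 - 5*b + 6) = (b - 5)*(b - 2)*(b - 3)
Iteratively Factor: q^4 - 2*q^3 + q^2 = (q - 1)*(q^3 - q^2) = q*(q - 1)*(q^2 - q) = q^2*(q - 1)*(q - 1)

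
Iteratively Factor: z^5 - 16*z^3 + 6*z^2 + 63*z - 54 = (z + 3)*(z^4 - 3*z^3 - 7*z^2 + 27*z - 18) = (z - 3)*(z + 3)*(z^3 - 7*z + 6) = (z - 3)*(z + 3)^2*(z^2 - 3*z + 2) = (z - 3)*(z - 2)*(z + 3)^2*(z - 1)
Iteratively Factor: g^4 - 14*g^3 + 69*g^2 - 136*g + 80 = (g - 5)*(g^3 - 9*g^2 + 24*g - 16) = (g - 5)*(g - 4)*(g^2 - 5*g + 4) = (g - 5)*(g - 4)*(g - 1)*(g - 4)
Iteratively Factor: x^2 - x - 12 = (x - 4)*(x + 3)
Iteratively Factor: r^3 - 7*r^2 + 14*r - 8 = (r - 1)*(r^2 - 6*r + 8) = (r - 2)*(r - 1)*(r - 4)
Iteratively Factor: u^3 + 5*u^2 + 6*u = (u + 2)*(u^2 + 3*u) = u*(u + 2)*(u + 3)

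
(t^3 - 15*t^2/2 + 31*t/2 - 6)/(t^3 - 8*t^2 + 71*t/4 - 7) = 2*(t - 3)/(2*t - 7)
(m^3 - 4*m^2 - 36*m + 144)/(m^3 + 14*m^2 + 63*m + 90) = (m^2 - 10*m + 24)/(m^2 + 8*m + 15)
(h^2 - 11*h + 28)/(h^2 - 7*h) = (h - 4)/h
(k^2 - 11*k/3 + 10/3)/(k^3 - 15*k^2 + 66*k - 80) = (k - 5/3)/(k^2 - 13*k + 40)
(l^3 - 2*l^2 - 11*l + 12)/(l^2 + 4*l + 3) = (l^2 - 5*l + 4)/(l + 1)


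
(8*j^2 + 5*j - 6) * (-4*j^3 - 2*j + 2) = -32*j^5 - 20*j^4 + 8*j^3 + 6*j^2 + 22*j - 12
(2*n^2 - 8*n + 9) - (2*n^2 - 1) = 10 - 8*n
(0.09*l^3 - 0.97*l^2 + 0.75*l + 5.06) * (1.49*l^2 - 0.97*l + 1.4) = 0.1341*l^5 - 1.5326*l^4 + 2.1844*l^3 + 5.4539*l^2 - 3.8582*l + 7.084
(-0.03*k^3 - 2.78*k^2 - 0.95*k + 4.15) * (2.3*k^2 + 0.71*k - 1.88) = -0.069*k^5 - 6.4153*k^4 - 4.1024*k^3 + 14.0969*k^2 + 4.7325*k - 7.802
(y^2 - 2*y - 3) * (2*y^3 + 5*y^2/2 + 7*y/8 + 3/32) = 2*y^5 - 3*y^4/2 - 81*y^3/8 - 293*y^2/32 - 45*y/16 - 9/32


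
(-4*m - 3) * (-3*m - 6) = 12*m^2 + 33*m + 18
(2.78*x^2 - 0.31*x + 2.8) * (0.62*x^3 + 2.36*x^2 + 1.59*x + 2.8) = 1.7236*x^5 + 6.3686*x^4 + 5.4246*x^3 + 13.8991*x^2 + 3.584*x + 7.84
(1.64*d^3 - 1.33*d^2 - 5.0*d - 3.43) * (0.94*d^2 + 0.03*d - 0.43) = 1.5416*d^5 - 1.201*d^4 - 5.4451*d^3 - 2.8023*d^2 + 2.0471*d + 1.4749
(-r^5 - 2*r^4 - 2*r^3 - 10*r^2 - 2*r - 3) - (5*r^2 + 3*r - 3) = -r^5 - 2*r^4 - 2*r^3 - 15*r^2 - 5*r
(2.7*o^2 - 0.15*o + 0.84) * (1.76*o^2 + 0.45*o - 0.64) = 4.752*o^4 + 0.951*o^3 - 0.3171*o^2 + 0.474*o - 0.5376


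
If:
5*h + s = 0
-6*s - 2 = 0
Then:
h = 1/15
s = -1/3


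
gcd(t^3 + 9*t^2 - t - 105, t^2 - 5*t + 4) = 1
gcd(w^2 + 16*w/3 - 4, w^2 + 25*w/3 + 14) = w + 6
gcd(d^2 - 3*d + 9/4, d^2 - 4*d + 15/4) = d - 3/2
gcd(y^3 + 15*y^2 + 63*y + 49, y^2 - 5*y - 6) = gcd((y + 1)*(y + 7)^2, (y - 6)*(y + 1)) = y + 1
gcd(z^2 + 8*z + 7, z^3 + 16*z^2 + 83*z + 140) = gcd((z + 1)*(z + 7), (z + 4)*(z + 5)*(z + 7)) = z + 7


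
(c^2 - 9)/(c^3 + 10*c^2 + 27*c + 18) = (c - 3)/(c^2 + 7*c + 6)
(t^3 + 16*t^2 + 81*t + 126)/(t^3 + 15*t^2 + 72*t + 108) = (t + 7)/(t + 6)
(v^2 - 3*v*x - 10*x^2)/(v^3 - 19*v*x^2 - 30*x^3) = 1/(v + 3*x)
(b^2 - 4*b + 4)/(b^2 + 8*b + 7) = (b^2 - 4*b + 4)/(b^2 + 8*b + 7)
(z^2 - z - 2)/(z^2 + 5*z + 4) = (z - 2)/(z + 4)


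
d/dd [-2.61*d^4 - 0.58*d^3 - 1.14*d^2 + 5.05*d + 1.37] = -10.44*d^3 - 1.74*d^2 - 2.28*d + 5.05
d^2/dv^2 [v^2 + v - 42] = 2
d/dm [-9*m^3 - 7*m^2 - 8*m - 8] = -27*m^2 - 14*m - 8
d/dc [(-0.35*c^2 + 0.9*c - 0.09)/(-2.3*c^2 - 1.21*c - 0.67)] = (2.4935*c^2 + 0.055*c - 0.7119)/(5.29*c^4 + 5.566*c^3 + 4.5461*c^2 + 1.6214*c + 0.4489)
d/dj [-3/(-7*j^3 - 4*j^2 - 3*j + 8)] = 3*(-21*j^2 - 8*j - 3)/(7*j^3 + 4*j^2 + 3*j - 8)^2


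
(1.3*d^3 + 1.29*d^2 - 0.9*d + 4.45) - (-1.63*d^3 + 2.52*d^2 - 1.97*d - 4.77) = 2.93*d^3 - 1.23*d^2 + 1.07*d + 9.22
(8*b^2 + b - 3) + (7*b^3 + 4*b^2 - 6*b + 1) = 7*b^3 + 12*b^2 - 5*b - 2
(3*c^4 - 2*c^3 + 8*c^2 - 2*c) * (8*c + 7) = 24*c^5 + 5*c^4 + 50*c^3 + 40*c^2 - 14*c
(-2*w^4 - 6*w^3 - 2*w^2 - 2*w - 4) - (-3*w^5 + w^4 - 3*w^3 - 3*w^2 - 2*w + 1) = 3*w^5 - 3*w^4 - 3*w^3 + w^2 - 5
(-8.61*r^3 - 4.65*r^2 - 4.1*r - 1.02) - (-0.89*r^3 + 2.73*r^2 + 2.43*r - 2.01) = -7.72*r^3 - 7.38*r^2 - 6.53*r + 0.99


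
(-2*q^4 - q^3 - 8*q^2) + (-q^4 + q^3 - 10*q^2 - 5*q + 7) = -3*q^4 - 18*q^2 - 5*q + 7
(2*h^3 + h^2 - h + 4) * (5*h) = 10*h^4 + 5*h^3 - 5*h^2 + 20*h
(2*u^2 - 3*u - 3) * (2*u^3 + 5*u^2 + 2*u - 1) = 4*u^5 + 4*u^4 - 17*u^3 - 23*u^2 - 3*u + 3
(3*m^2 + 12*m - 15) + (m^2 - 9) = 4*m^2 + 12*m - 24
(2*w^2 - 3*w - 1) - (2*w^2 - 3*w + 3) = -4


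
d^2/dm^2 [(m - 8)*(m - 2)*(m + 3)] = 6*m - 14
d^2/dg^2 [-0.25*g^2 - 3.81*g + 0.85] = -0.500000000000000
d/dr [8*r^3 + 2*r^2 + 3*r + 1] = 24*r^2 + 4*r + 3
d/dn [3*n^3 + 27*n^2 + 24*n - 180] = 9*n^2 + 54*n + 24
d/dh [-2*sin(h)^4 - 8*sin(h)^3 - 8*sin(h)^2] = -8*(sin(h)^2 + 3*sin(h) + 2)*sin(h)*cos(h)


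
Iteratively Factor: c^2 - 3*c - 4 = (c + 1)*(c - 4)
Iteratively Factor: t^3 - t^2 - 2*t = (t - 2)*(t^2 + t) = t*(t - 2)*(t + 1)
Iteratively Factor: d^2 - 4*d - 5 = (d - 5)*(d + 1)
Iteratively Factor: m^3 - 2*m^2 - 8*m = (m - 4)*(m^2 + 2*m) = m*(m - 4)*(m + 2)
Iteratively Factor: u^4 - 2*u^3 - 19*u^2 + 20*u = (u + 4)*(u^3 - 6*u^2 + 5*u) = (u - 1)*(u + 4)*(u^2 - 5*u) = (u - 5)*(u - 1)*(u + 4)*(u)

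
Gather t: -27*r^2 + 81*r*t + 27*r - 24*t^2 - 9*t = -27*r^2 + 27*r - 24*t^2 + t*(81*r - 9)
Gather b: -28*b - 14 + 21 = 7 - 28*b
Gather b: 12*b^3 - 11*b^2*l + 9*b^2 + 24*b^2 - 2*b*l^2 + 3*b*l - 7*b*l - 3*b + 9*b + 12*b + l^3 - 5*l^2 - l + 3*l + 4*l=12*b^3 + b^2*(33 - 11*l) + b*(-2*l^2 - 4*l + 18) + l^3 - 5*l^2 + 6*l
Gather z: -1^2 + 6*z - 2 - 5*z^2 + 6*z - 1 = -5*z^2 + 12*z - 4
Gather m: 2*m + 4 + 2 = 2*m + 6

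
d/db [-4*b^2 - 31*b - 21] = -8*b - 31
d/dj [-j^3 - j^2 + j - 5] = -3*j^2 - 2*j + 1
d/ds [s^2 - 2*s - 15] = 2*s - 2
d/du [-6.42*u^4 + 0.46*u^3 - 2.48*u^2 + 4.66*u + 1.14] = -25.68*u^3 + 1.38*u^2 - 4.96*u + 4.66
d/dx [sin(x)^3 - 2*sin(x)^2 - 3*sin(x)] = -4*sin(x)*cos(x) - 3*cos(x)^3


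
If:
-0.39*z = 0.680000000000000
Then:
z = -1.74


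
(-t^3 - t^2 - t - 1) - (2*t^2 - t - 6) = -t^3 - 3*t^2 + 5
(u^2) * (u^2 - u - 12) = u^4 - u^3 - 12*u^2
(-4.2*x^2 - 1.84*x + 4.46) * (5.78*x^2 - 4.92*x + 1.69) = -24.276*x^4 + 10.0288*x^3 + 27.7336*x^2 - 25.0528*x + 7.5374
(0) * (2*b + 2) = 0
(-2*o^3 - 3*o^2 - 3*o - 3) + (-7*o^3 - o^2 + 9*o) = -9*o^3 - 4*o^2 + 6*o - 3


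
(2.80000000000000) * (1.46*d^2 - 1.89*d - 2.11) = 4.088*d^2 - 5.292*d - 5.908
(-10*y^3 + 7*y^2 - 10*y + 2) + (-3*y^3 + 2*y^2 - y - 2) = -13*y^3 + 9*y^2 - 11*y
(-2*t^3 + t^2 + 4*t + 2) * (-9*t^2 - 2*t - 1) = 18*t^5 - 5*t^4 - 36*t^3 - 27*t^2 - 8*t - 2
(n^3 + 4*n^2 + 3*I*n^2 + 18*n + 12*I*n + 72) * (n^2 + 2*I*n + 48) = n^5 + 4*n^4 + 5*I*n^4 + 60*n^3 + 20*I*n^3 + 240*n^2 + 180*I*n^2 + 864*n + 720*I*n + 3456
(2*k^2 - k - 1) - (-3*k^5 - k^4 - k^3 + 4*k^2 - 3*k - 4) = 3*k^5 + k^4 + k^3 - 2*k^2 + 2*k + 3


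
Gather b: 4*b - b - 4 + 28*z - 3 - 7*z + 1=3*b + 21*z - 6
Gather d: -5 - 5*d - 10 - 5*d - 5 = -10*d - 20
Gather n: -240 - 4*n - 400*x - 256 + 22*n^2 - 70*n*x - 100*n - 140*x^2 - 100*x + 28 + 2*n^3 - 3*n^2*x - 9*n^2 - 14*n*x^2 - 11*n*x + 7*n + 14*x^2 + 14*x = 2*n^3 + n^2*(13 - 3*x) + n*(-14*x^2 - 81*x - 97) - 126*x^2 - 486*x - 468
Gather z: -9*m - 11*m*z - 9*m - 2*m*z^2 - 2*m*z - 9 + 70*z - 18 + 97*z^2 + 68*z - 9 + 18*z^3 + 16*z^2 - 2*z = -18*m + 18*z^3 + z^2*(113 - 2*m) + z*(136 - 13*m) - 36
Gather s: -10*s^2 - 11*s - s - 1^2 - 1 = -10*s^2 - 12*s - 2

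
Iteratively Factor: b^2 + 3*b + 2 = (b + 1)*(b + 2)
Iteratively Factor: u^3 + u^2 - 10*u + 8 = (u - 2)*(u^2 + 3*u - 4) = (u - 2)*(u + 4)*(u - 1)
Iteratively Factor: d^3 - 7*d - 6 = (d + 2)*(d^2 - 2*d - 3) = (d - 3)*(d + 2)*(d + 1)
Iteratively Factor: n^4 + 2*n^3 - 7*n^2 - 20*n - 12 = (n + 2)*(n^3 - 7*n - 6) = (n + 1)*(n + 2)*(n^2 - n - 6) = (n + 1)*(n + 2)^2*(n - 3)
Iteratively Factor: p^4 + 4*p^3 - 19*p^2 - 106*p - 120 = (p + 3)*(p^3 + p^2 - 22*p - 40) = (p + 3)*(p + 4)*(p^2 - 3*p - 10) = (p - 5)*(p + 3)*(p + 4)*(p + 2)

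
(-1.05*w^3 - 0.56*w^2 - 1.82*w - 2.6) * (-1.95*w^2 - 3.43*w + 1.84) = 2.0475*w^5 + 4.6935*w^4 + 3.5378*w^3 + 10.2822*w^2 + 5.5692*w - 4.784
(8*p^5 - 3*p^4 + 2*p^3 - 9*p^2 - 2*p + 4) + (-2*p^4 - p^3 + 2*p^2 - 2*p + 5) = 8*p^5 - 5*p^4 + p^3 - 7*p^2 - 4*p + 9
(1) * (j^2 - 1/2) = j^2 - 1/2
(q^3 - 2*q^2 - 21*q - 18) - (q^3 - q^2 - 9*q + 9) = -q^2 - 12*q - 27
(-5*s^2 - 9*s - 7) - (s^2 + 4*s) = -6*s^2 - 13*s - 7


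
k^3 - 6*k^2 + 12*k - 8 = (k - 2)^3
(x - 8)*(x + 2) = x^2 - 6*x - 16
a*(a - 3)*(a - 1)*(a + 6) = a^4 + 2*a^3 - 21*a^2 + 18*a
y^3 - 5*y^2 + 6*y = y*(y - 3)*(y - 2)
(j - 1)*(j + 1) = j^2 - 1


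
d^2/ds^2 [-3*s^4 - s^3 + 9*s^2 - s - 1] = -36*s^2 - 6*s + 18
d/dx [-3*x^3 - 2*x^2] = x*(-9*x - 4)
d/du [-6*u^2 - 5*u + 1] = -12*u - 5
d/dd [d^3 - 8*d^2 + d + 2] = 3*d^2 - 16*d + 1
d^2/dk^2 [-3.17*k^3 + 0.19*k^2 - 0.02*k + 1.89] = 0.38 - 19.02*k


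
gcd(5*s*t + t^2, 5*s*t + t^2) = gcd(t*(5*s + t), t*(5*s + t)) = 5*s*t + t^2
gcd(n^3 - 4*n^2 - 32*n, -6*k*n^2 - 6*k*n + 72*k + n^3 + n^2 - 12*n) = n + 4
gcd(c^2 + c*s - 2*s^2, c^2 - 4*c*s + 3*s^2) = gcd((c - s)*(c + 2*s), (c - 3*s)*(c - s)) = -c + s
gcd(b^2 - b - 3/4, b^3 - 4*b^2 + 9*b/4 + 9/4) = b^2 - b - 3/4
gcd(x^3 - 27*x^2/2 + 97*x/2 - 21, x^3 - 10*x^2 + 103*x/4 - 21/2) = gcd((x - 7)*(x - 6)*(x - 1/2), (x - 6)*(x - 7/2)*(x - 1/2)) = x^2 - 13*x/2 + 3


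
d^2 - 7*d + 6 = (d - 6)*(d - 1)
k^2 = k^2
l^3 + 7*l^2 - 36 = (l - 2)*(l + 3)*(l + 6)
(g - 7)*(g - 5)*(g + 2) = g^3 - 10*g^2 + 11*g + 70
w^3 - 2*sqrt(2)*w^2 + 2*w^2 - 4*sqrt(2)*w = w*(w + 2)*(w - 2*sqrt(2))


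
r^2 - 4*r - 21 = (r - 7)*(r + 3)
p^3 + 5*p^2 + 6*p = p*(p + 2)*(p + 3)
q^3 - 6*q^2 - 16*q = q*(q - 8)*(q + 2)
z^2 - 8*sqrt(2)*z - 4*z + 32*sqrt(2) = (z - 4)*(z - 8*sqrt(2))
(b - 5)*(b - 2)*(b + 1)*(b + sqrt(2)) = b^4 - 6*b^3 + sqrt(2)*b^3 - 6*sqrt(2)*b^2 + 3*b^2 + 3*sqrt(2)*b + 10*b + 10*sqrt(2)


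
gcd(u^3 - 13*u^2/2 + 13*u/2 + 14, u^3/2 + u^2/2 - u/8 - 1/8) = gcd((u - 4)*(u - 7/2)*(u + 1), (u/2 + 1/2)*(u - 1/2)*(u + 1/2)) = u + 1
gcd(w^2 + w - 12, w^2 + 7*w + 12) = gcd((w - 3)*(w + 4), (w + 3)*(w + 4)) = w + 4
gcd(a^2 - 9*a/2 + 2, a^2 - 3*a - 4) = a - 4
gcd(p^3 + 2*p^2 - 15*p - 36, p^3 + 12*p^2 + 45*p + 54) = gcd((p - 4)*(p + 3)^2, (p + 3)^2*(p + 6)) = p^2 + 6*p + 9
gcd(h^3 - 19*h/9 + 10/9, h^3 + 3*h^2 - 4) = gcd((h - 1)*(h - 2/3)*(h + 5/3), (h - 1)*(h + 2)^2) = h - 1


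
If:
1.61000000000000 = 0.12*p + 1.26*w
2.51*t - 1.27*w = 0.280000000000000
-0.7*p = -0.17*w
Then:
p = 0.30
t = 0.74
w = 1.25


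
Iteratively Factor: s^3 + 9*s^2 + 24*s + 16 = (s + 4)*(s^2 + 5*s + 4) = (s + 1)*(s + 4)*(s + 4)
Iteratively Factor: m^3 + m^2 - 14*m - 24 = (m - 4)*(m^2 + 5*m + 6) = (m - 4)*(m + 3)*(m + 2)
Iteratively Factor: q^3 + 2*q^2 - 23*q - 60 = (q + 4)*(q^2 - 2*q - 15) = (q - 5)*(q + 4)*(q + 3)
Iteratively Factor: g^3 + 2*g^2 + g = (g + 1)*(g^2 + g) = g*(g + 1)*(g + 1)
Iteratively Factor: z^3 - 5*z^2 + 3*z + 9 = (z - 3)*(z^2 - 2*z - 3) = (z - 3)^2*(z + 1)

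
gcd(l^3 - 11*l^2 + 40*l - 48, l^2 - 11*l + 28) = l - 4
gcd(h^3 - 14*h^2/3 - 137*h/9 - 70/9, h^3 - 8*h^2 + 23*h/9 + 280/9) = h^2 - 16*h/3 - 35/3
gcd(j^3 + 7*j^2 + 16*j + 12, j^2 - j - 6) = j + 2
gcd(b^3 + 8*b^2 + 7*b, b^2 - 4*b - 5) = b + 1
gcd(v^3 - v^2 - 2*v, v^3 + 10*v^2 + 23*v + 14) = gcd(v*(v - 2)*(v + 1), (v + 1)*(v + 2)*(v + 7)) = v + 1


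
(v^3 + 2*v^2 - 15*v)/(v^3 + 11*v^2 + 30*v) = (v - 3)/(v + 6)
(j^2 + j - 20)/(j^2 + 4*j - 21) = (j^2 + j - 20)/(j^2 + 4*j - 21)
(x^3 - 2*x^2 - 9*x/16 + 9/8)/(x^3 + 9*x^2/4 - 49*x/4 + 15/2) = (x + 3/4)/(x + 5)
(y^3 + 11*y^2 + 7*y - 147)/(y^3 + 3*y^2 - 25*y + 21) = (y + 7)/(y - 1)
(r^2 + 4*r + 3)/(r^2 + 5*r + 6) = (r + 1)/(r + 2)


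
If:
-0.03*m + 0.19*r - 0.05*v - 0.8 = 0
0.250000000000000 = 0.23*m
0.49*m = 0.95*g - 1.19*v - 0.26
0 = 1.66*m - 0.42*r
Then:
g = 0.42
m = 1.09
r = 4.30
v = -0.33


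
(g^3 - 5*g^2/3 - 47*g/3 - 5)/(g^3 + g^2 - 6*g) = (3*g^2 - 14*g - 5)/(3*g*(g - 2))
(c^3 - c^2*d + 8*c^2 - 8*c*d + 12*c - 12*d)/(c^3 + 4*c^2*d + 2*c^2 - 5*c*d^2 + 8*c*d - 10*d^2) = (c + 6)/(c + 5*d)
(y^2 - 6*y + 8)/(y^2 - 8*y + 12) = (y - 4)/(y - 6)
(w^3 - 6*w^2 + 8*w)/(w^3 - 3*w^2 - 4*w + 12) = w*(w - 4)/(w^2 - w - 6)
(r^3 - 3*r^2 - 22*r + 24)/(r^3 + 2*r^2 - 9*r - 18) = (r^3 - 3*r^2 - 22*r + 24)/(r^3 + 2*r^2 - 9*r - 18)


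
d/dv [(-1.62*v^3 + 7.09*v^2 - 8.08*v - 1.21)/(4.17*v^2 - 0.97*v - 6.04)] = (-6.7554*v^4 + 3.1428*v^3 + 56.1707*v^2 - 75.5558*v + 47.6295)/(17.3889*v^4 - 8.0898*v^3 - 49.4327*v^2 + 11.7176*v + 36.4816)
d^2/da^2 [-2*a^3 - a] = -12*a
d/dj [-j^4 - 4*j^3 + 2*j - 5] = -4*j^3 - 12*j^2 + 2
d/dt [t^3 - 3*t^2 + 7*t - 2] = 3*t^2 - 6*t + 7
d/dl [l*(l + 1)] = 2*l + 1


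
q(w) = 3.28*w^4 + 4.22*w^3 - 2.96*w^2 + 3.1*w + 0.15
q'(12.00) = 24426.46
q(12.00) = 74917.35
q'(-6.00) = -2339.54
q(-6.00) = 3214.35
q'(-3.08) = -241.91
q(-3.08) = 134.39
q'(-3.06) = -236.16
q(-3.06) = 129.61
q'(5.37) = 2368.07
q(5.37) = 3312.46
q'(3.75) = 850.81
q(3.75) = 841.32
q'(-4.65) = -1014.78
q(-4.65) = 1030.94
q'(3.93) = 971.73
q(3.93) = 1005.19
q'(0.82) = 13.99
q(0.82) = 4.51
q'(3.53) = 717.07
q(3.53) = 669.13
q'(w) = 13.12*w^3 + 12.66*w^2 - 5.92*w + 3.1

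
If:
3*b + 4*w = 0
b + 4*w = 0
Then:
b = 0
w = 0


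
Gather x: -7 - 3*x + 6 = -3*x - 1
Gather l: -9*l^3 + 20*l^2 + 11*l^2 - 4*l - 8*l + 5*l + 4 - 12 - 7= -9*l^3 + 31*l^2 - 7*l - 15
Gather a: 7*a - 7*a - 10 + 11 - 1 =0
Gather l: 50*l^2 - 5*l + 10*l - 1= 50*l^2 + 5*l - 1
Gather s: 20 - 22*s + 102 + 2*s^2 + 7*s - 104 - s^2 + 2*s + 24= s^2 - 13*s + 42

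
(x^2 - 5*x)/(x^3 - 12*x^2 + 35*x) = 1/(x - 7)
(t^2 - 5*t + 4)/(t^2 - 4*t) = (t - 1)/t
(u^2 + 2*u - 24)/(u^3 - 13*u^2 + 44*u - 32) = (u + 6)/(u^2 - 9*u + 8)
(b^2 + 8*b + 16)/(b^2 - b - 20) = (b + 4)/(b - 5)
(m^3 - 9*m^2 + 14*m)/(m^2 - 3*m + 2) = m*(m - 7)/(m - 1)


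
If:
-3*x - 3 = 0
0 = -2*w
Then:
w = 0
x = -1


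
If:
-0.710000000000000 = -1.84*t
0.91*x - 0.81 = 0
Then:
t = 0.39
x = 0.89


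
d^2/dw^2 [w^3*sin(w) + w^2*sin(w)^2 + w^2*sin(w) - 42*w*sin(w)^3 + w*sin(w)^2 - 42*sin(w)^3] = -w^3*sin(w) - w^2*sin(w) + 6*w^2*cos(w) + 2*w^2*cos(2*w) + 75*w*sin(w)/2 + 4*w*sin(2*w) - 189*w*sin(3*w)/2 + 4*w*cos(w) + 2*w*cos(2*w) + 67*sin(w)/2 + 2*sin(2*w) - 189*sin(3*w)/2 - 63*cos(w) - cos(2*w) + 63*cos(3*w) + 1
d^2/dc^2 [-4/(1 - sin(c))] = -(4*sin(c) + 8)/(sin(c) - 1)^2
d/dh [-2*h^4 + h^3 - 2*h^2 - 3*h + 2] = -8*h^3 + 3*h^2 - 4*h - 3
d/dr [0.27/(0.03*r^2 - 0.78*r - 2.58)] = (0.2106 - 0.0162*r)/(-0.03*r^2 + 0.78*r + 2.58)^2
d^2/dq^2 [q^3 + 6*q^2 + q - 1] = 6*q + 12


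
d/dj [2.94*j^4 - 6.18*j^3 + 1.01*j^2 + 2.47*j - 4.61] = 11.76*j^3 - 18.54*j^2 + 2.02*j + 2.47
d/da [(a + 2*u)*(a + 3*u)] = 2*a + 5*u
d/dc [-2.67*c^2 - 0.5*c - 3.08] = -5.34*c - 0.5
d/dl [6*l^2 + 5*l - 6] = 12*l + 5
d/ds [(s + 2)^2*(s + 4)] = (s + 2)*(3*s + 10)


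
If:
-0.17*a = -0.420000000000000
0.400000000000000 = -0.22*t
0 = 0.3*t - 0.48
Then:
No Solution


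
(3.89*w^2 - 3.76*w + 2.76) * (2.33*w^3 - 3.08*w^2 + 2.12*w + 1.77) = 9.0637*w^5 - 20.742*w^4 + 26.2584*w^3 - 9.5867*w^2 - 0.804*w + 4.8852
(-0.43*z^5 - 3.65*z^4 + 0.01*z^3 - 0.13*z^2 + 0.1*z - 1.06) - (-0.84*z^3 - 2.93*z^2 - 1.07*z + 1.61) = -0.43*z^5 - 3.65*z^4 + 0.85*z^3 + 2.8*z^2 + 1.17*z - 2.67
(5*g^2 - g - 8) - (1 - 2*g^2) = 7*g^2 - g - 9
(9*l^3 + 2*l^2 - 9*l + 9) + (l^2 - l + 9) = 9*l^3 + 3*l^2 - 10*l + 18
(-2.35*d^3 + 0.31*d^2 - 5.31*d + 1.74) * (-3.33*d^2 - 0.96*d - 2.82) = 7.8255*d^5 + 1.2237*d^4 + 24.0117*d^3 - 1.5708*d^2 + 13.3038*d - 4.9068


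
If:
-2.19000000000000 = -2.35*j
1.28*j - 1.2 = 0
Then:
No Solution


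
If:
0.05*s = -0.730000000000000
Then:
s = -14.60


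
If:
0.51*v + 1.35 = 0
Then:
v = -2.65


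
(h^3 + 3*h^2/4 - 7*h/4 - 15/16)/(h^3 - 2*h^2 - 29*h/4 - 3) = (h - 5/4)/(h - 4)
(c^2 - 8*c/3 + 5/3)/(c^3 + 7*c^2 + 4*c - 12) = (c - 5/3)/(c^2 + 8*c + 12)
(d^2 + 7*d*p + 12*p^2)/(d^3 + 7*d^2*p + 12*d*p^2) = 1/d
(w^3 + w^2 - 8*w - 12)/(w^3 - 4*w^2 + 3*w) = (w^2 + 4*w + 4)/(w*(w - 1))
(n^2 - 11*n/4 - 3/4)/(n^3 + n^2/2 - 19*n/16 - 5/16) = 4*(n - 3)/(4*n^2 + n - 5)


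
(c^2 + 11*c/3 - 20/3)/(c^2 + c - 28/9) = 3*(c + 5)/(3*c + 7)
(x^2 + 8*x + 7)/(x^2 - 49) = (x + 1)/(x - 7)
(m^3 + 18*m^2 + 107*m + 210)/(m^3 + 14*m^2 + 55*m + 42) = (m + 5)/(m + 1)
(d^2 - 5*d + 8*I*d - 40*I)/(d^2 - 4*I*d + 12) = (d^2 + d*(-5 + 8*I) - 40*I)/(d^2 - 4*I*d + 12)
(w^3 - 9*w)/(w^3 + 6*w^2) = (w^2 - 9)/(w*(w + 6))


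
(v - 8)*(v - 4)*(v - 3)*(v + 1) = v^4 - 14*v^3 + 53*v^2 - 28*v - 96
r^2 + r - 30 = (r - 5)*(r + 6)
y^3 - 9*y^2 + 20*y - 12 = (y - 6)*(y - 2)*(y - 1)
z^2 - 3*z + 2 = (z - 2)*(z - 1)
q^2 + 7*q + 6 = (q + 1)*(q + 6)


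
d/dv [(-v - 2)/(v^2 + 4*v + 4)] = 1/(v^2 + 4*v + 4)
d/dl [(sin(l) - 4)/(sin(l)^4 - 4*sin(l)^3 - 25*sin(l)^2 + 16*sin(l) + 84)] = (-3*sin(l)^4 + 24*sin(l)^3 - 23*sin(l)^2 - 200*sin(l) + 148)*cos(l)/(sin(l)^4 - 4*sin(l)^3 - 25*sin(l)^2 + 16*sin(l) + 84)^2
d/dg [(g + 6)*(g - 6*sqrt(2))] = 2*g - 6*sqrt(2) + 6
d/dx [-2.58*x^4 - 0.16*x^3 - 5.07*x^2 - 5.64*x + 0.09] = -10.32*x^3 - 0.48*x^2 - 10.14*x - 5.64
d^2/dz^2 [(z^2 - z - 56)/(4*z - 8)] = -27/(z^3 - 6*z^2 + 12*z - 8)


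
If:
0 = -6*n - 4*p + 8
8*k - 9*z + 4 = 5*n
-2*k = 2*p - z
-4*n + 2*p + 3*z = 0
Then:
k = -40/7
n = -8/7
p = 26/7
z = -4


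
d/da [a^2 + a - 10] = 2*a + 1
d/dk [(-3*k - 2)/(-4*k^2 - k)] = 2*(-6*k^2 - 8*k - 1)/(k^2*(16*k^2 + 8*k + 1))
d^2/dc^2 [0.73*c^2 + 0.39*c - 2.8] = 1.46000000000000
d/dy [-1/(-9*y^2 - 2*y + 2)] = 2*(-9*y - 1)/(9*y^2 + 2*y - 2)^2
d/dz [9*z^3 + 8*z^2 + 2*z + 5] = 27*z^2 + 16*z + 2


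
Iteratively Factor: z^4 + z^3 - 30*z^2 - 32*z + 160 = (z + 4)*(z^3 - 3*z^2 - 18*z + 40) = (z + 4)^2*(z^2 - 7*z + 10) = (z - 5)*(z + 4)^2*(z - 2)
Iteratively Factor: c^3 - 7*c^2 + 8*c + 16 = (c - 4)*(c^2 - 3*c - 4) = (c - 4)*(c + 1)*(c - 4)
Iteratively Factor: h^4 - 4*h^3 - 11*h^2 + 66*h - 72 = (h - 3)*(h^3 - h^2 - 14*h + 24) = (h - 3)*(h - 2)*(h^2 + h - 12) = (h - 3)^2*(h - 2)*(h + 4)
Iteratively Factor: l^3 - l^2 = (l)*(l^2 - l) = l^2*(l - 1)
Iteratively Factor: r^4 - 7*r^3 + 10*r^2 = (r - 2)*(r^3 - 5*r^2) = r*(r - 2)*(r^2 - 5*r) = r^2*(r - 2)*(r - 5)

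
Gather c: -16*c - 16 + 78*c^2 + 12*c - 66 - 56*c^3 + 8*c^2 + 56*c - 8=-56*c^3 + 86*c^2 + 52*c - 90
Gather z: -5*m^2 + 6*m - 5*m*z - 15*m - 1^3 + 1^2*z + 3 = -5*m^2 - 9*m + z*(1 - 5*m) + 2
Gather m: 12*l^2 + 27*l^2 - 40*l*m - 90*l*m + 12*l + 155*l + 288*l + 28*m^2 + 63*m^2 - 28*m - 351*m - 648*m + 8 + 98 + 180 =39*l^2 + 455*l + 91*m^2 + m*(-130*l - 1027) + 286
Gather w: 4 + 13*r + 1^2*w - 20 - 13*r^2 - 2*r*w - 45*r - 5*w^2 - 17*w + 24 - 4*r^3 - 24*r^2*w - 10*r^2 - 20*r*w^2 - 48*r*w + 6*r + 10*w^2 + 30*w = -4*r^3 - 23*r^2 - 26*r + w^2*(5 - 20*r) + w*(-24*r^2 - 50*r + 14) + 8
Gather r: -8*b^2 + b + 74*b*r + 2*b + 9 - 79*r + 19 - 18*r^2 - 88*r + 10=-8*b^2 + 3*b - 18*r^2 + r*(74*b - 167) + 38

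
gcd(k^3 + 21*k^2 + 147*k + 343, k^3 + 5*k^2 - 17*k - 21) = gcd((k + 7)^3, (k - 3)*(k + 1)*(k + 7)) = k + 7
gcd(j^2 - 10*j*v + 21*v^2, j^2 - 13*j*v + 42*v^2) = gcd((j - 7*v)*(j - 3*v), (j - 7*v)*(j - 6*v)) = -j + 7*v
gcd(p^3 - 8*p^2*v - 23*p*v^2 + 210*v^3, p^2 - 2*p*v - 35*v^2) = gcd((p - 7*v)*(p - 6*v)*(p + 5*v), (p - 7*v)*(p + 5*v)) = p^2 - 2*p*v - 35*v^2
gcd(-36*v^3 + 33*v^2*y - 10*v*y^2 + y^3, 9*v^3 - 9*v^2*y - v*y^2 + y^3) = -3*v + y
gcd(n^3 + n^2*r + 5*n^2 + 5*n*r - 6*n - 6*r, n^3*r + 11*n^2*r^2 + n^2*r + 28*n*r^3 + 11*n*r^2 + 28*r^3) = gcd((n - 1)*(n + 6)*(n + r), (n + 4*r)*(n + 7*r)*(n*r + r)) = 1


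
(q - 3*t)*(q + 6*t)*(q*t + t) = q^3*t + 3*q^2*t^2 + q^2*t - 18*q*t^3 + 3*q*t^2 - 18*t^3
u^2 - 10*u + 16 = (u - 8)*(u - 2)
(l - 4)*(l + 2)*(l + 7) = l^3 + 5*l^2 - 22*l - 56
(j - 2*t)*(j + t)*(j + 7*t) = j^3 + 6*j^2*t - 9*j*t^2 - 14*t^3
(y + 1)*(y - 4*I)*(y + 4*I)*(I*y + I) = I*y^4 + 2*I*y^3 + 17*I*y^2 + 32*I*y + 16*I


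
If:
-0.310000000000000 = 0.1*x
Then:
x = -3.10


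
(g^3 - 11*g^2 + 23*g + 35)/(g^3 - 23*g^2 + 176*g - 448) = (g^2 - 4*g - 5)/(g^2 - 16*g + 64)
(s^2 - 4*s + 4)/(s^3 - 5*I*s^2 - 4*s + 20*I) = (s - 2)/(s^2 + s*(2 - 5*I) - 10*I)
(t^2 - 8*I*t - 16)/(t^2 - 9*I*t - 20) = (t - 4*I)/(t - 5*I)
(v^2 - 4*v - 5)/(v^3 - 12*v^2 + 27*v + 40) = 1/(v - 8)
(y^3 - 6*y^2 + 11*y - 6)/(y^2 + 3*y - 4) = (y^2 - 5*y + 6)/(y + 4)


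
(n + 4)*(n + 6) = n^2 + 10*n + 24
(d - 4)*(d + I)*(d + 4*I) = d^3 - 4*d^2 + 5*I*d^2 - 4*d - 20*I*d + 16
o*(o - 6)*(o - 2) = o^3 - 8*o^2 + 12*o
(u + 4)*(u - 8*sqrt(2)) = u^2 - 8*sqrt(2)*u + 4*u - 32*sqrt(2)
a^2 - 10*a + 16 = (a - 8)*(a - 2)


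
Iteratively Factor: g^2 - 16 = (g - 4)*(g + 4)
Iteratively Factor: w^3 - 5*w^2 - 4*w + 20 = (w + 2)*(w^2 - 7*w + 10) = (w - 5)*(w + 2)*(w - 2)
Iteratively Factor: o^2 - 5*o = (o - 5)*(o)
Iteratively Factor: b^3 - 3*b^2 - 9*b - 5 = (b - 5)*(b^2 + 2*b + 1) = (b - 5)*(b + 1)*(b + 1)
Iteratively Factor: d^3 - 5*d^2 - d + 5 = (d - 1)*(d^2 - 4*d - 5) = (d - 5)*(d - 1)*(d + 1)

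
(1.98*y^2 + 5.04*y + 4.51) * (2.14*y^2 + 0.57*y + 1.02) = 4.2372*y^4 + 11.9142*y^3 + 14.5438*y^2 + 7.7115*y + 4.6002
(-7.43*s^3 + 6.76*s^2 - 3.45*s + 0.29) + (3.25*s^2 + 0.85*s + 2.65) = -7.43*s^3 + 10.01*s^2 - 2.6*s + 2.94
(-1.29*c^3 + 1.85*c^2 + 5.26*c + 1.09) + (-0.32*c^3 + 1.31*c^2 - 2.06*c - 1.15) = -1.61*c^3 + 3.16*c^2 + 3.2*c - 0.0599999999999998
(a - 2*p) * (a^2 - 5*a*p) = a^3 - 7*a^2*p + 10*a*p^2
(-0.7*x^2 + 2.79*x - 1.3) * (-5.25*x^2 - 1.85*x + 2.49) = 3.675*x^4 - 13.3525*x^3 - 0.0795000000000003*x^2 + 9.3521*x - 3.237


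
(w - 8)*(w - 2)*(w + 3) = w^3 - 7*w^2 - 14*w + 48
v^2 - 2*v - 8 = (v - 4)*(v + 2)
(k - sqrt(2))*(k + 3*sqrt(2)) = k^2 + 2*sqrt(2)*k - 6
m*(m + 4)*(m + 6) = m^3 + 10*m^2 + 24*m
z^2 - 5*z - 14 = (z - 7)*(z + 2)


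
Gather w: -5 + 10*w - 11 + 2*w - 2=12*w - 18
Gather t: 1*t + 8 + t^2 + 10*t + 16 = t^2 + 11*t + 24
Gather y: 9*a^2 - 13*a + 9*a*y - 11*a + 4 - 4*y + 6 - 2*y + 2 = 9*a^2 - 24*a + y*(9*a - 6) + 12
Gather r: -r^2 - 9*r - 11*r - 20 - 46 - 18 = -r^2 - 20*r - 84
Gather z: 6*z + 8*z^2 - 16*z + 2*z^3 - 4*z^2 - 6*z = 2*z^3 + 4*z^2 - 16*z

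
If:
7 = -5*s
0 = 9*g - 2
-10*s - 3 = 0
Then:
No Solution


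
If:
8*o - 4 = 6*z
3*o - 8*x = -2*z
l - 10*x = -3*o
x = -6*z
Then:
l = 60/209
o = 100/209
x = 36/209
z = -6/209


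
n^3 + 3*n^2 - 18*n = n*(n - 3)*(n + 6)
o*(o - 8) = o^2 - 8*o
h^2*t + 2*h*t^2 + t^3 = t*(h + t)^2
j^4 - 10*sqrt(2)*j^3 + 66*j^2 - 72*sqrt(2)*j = j*(j - 4*sqrt(2))*(j - 3*sqrt(2))^2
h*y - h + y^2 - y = (h + y)*(y - 1)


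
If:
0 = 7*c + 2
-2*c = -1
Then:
No Solution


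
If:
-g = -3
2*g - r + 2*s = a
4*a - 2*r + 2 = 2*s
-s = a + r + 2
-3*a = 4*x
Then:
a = -1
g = 3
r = 5/3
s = -8/3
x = 3/4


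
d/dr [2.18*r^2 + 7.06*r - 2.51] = 4.36*r + 7.06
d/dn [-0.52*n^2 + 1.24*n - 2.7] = 1.24 - 1.04*n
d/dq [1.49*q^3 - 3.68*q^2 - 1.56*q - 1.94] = 4.47*q^2 - 7.36*q - 1.56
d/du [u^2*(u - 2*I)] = u*(3*u - 4*I)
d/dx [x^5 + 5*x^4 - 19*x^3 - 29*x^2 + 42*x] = 5*x^4 + 20*x^3 - 57*x^2 - 58*x + 42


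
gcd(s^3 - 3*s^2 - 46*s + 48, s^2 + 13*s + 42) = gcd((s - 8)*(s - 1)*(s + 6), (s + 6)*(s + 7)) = s + 6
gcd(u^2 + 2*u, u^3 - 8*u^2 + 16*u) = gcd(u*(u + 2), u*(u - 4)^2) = u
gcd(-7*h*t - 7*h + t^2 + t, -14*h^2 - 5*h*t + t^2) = -7*h + t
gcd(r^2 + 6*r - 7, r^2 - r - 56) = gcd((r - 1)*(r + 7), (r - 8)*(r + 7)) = r + 7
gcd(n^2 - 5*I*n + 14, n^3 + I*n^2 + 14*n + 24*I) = n + 2*I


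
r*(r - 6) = r^2 - 6*r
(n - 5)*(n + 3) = n^2 - 2*n - 15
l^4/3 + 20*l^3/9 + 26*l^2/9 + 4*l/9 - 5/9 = (l/3 + 1/3)*(l - 1/3)*(l + 1)*(l + 5)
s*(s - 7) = s^2 - 7*s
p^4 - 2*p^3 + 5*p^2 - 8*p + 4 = (p - 2*I)*(p + 2*I)*(-I*p + I)*(I*p - I)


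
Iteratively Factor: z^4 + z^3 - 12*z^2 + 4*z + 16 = (z + 4)*(z^3 - 3*z^2 + 4) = (z - 2)*(z + 4)*(z^2 - z - 2) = (z - 2)*(z + 1)*(z + 4)*(z - 2)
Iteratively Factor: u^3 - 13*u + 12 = (u - 1)*(u^2 + u - 12) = (u - 1)*(u + 4)*(u - 3)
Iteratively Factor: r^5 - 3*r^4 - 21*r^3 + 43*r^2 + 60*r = (r + 4)*(r^4 - 7*r^3 + 7*r^2 + 15*r) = (r + 1)*(r + 4)*(r^3 - 8*r^2 + 15*r) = r*(r + 1)*(r + 4)*(r^2 - 8*r + 15) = r*(r - 5)*(r + 1)*(r + 4)*(r - 3)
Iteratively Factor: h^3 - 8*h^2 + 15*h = (h - 3)*(h^2 - 5*h) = h*(h - 3)*(h - 5)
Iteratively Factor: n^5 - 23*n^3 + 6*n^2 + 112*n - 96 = (n + 4)*(n^4 - 4*n^3 - 7*n^2 + 34*n - 24) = (n - 4)*(n + 4)*(n^3 - 7*n + 6) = (n - 4)*(n - 2)*(n + 4)*(n^2 + 2*n - 3) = (n - 4)*(n - 2)*(n + 3)*(n + 4)*(n - 1)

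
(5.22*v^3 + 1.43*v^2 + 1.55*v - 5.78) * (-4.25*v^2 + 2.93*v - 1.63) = -22.185*v^5 + 9.2171*v^4 - 10.9062*v^3 + 26.7756*v^2 - 19.4619*v + 9.4214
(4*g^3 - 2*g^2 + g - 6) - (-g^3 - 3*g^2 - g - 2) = 5*g^3 + g^2 + 2*g - 4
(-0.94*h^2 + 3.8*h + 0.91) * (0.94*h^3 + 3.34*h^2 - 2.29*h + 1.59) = -0.8836*h^5 + 0.4324*h^4 + 15.7*h^3 - 7.1572*h^2 + 3.9581*h + 1.4469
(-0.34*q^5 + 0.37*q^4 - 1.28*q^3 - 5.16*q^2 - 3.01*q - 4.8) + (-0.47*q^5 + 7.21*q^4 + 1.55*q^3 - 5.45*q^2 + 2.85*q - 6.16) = -0.81*q^5 + 7.58*q^4 + 0.27*q^3 - 10.61*q^2 - 0.16*q - 10.96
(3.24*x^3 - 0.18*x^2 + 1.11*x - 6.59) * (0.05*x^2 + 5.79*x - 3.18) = 0.162*x^5 + 18.7506*x^4 - 11.2899*x^3 + 6.6698*x^2 - 41.6859*x + 20.9562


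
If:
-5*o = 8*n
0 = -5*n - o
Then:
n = 0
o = 0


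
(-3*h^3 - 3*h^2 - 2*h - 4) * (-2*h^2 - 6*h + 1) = 6*h^5 + 24*h^4 + 19*h^3 + 17*h^2 + 22*h - 4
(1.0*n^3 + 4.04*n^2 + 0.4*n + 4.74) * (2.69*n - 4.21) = 2.69*n^4 + 6.6576*n^3 - 15.9324*n^2 + 11.0666*n - 19.9554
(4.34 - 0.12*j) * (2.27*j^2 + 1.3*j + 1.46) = -0.2724*j^3 + 9.6958*j^2 + 5.4668*j + 6.3364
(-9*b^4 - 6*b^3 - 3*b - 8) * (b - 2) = -9*b^5 + 12*b^4 + 12*b^3 - 3*b^2 - 2*b + 16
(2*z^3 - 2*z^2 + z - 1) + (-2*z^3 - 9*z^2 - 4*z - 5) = -11*z^2 - 3*z - 6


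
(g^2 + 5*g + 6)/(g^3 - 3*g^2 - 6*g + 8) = (g + 3)/(g^2 - 5*g + 4)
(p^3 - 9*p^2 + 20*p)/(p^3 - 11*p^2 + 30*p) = (p - 4)/(p - 6)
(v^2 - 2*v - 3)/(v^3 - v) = (v - 3)/(v*(v - 1))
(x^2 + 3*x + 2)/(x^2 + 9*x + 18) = (x^2 + 3*x + 2)/(x^2 + 9*x + 18)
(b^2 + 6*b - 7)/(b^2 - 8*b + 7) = (b + 7)/(b - 7)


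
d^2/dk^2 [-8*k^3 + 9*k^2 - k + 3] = 18 - 48*k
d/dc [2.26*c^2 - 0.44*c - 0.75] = 4.52*c - 0.44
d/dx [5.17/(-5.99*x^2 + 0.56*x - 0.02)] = (61.9366*x - 2.8952)/(5.99*x^2 - 0.56*x + 0.02)^2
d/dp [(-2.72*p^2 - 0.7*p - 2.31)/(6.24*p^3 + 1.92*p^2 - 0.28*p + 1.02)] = (16.9728*p^4 + 8.736*p^3 + 45.3488*p^2 + 3.3216*p - 1.3608)/(38.9376*p^6 + 23.9616*p^5 + 0.191999999999999*p^4 + 11.6544*p^3 + 3.9952*p^2 - 0.5712*p + 1.0404)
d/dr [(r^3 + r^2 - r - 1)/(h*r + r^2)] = (r*(h + r)*(3*r^2 + 2*r - 1) - (h + 2*r)*(r^3 + r^2 - r - 1))/(r^2*(h + r)^2)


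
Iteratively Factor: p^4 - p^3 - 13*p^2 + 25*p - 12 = (p - 1)*(p^3 - 13*p + 12) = (p - 1)^2*(p^2 + p - 12) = (p - 1)^2*(p + 4)*(p - 3)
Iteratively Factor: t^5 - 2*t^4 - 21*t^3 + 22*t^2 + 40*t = (t + 1)*(t^4 - 3*t^3 - 18*t^2 + 40*t) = t*(t + 1)*(t^3 - 3*t^2 - 18*t + 40) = t*(t - 2)*(t + 1)*(t^2 - t - 20) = t*(t - 2)*(t + 1)*(t + 4)*(t - 5)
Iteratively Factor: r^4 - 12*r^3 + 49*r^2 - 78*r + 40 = (r - 1)*(r^3 - 11*r^2 + 38*r - 40) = (r - 5)*(r - 1)*(r^2 - 6*r + 8) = (r - 5)*(r - 4)*(r - 1)*(r - 2)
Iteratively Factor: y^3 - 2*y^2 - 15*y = (y)*(y^2 - 2*y - 15) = y*(y + 3)*(y - 5)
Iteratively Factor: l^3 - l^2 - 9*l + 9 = (l - 3)*(l^2 + 2*l - 3) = (l - 3)*(l - 1)*(l + 3)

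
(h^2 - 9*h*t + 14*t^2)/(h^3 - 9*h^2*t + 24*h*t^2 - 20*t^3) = (h - 7*t)/(h^2 - 7*h*t + 10*t^2)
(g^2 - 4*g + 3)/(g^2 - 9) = (g - 1)/(g + 3)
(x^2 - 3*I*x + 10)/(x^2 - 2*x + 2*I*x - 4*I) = (x - 5*I)/(x - 2)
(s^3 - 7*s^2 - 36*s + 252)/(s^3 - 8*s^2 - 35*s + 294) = (s - 6)/(s - 7)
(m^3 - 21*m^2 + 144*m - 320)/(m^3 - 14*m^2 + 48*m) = (m^2 - 13*m + 40)/(m*(m - 6))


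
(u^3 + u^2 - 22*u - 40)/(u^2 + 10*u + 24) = (u^2 - 3*u - 10)/(u + 6)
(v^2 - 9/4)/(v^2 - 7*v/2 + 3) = (v + 3/2)/(v - 2)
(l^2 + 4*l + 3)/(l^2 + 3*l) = (l + 1)/l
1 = 1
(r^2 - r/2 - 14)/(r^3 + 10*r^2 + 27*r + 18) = (r^2 - r/2 - 14)/(r^3 + 10*r^2 + 27*r + 18)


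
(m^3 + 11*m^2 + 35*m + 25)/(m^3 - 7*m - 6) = (m^2 + 10*m + 25)/(m^2 - m - 6)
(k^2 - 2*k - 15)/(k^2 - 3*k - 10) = (k + 3)/(k + 2)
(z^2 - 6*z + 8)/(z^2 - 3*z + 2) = (z - 4)/(z - 1)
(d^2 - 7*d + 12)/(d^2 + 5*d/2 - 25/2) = 2*(d^2 - 7*d + 12)/(2*d^2 + 5*d - 25)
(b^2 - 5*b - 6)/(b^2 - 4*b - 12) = (b + 1)/(b + 2)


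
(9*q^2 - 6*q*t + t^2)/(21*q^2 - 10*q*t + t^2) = (3*q - t)/(7*q - t)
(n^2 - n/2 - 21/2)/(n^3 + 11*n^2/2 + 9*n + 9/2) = (2*n - 7)/(2*n^2 + 5*n + 3)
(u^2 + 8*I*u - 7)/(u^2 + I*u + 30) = (u^2 + 8*I*u - 7)/(u^2 + I*u + 30)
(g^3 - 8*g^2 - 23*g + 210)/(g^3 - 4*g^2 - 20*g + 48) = (g^2 - 2*g - 35)/(g^2 + 2*g - 8)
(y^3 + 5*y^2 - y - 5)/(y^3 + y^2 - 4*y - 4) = (y^2 + 4*y - 5)/(y^2 - 4)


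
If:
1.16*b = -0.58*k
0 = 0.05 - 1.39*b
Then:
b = 0.04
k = -0.07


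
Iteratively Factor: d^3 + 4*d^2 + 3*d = (d + 1)*(d^2 + 3*d) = (d + 1)*(d + 3)*(d)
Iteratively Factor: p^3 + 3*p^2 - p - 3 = (p - 1)*(p^2 + 4*p + 3) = (p - 1)*(p + 1)*(p + 3)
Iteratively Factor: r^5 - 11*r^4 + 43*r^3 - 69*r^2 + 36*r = (r - 3)*(r^4 - 8*r^3 + 19*r^2 - 12*r) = (r - 4)*(r - 3)*(r^3 - 4*r^2 + 3*r) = (r - 4)*(r - 3)*(r - 1)*(r^2 - 3*r) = (r - 4)*(r - 3)^2*(r - 1)*(r)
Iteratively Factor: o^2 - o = (o)*(o - 1)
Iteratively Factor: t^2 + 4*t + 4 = (t + 2)*(t + 2)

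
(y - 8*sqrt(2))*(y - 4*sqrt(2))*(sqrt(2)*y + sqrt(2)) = sqrt(2)*y^3 - 24*y^2 + sqrt(2)*y^2 - 24*y + 64*sqrt(2)*y + 64*sqrt(2)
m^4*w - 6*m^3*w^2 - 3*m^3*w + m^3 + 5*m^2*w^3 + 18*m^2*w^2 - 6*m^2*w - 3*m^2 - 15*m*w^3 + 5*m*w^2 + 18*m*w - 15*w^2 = (m - 3)*(m - 5*w)*(m - w)*(m*w + 1)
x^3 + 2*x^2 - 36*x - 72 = (x - 6)*(x + 2)*(x + 6)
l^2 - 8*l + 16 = (l - 4)^2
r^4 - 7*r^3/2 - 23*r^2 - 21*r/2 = r*(r - 7)*(r + 1/2)*(r + 3)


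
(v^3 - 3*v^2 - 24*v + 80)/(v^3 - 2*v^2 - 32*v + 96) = (v + 5)/(v + 6)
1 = 1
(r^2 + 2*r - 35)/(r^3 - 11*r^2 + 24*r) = (r^2 + 2*r - 35)/(r*(r^2 - 11*r + 24))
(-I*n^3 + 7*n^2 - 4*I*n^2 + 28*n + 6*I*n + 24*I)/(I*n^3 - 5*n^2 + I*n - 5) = (-n^2 + n*(-4 - 6*I) - 24*I)/(n^2 + 4*I*n + 5)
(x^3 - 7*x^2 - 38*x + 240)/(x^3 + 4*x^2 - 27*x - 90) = (x - 8)/(x + 3)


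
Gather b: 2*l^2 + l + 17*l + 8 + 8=2*l^2 + 18*l + 16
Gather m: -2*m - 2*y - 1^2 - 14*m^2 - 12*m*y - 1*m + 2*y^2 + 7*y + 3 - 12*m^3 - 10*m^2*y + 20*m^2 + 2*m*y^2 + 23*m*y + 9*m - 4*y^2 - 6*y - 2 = -12*m^3 + m^2*(6 - 10*y) + m*(2*y^2 + 11*y + 6) - 2*y^2 - y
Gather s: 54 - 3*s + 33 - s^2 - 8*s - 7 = -s^2 - 11*s + 80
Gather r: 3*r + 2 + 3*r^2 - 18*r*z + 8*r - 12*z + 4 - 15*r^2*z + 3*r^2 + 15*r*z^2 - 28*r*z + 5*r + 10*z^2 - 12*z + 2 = r^2*(6 - 15*z) + r*(15*z^2 - 46*z + 16) + 10*z^2 - 24*z + 8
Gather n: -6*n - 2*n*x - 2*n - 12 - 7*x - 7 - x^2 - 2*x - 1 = n*(-2*x - 8) - x^2 - 9*x - 20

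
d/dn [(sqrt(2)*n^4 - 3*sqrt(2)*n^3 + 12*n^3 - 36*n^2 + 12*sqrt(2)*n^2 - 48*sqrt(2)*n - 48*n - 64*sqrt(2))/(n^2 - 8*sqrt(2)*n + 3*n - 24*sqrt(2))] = 2*(sqrt(2)*n^5 - 18*n^4 + 3*sqrt(2)*n^4 - 105*sqrt(2)*n^3 - 12*n^3 - 246*sqrt(2)*n^2 + 90*n^2 - 576*n + 928*sqrt(2)*n + 640 + 672*sqrt(2))/(n^4 - 16*sqrt(2)*n^3 + 6*n^3 - 96*sqrt(2)*n^2 + 137*n^2 - 144*sqrt(2)*n + 768*n + 1152)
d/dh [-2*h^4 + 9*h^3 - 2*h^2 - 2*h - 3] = -8*h^3 + 27*h^2 - 4*h - 2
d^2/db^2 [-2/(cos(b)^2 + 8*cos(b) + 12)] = 4*(2*sin(b)^4 - 9*sin(b)^2 - 63*cos(b) + 3*cos(3*b) - 45)/((cos(b) + 2)^3*(cos(b) + 6)^3)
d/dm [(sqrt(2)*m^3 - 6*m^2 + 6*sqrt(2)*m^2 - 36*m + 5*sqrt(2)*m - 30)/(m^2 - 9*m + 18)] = (sqrt(2)*m^4 - 18*sqrt(2)*m^3 - 5*sqrt(2)*m^2 + 90*m^2 - 156*m + 216*sqrt(2)*m - 918 + 90*sqrt(2))/(m^4 - 18*m^3 + 117*m^2 - 324*m + 324)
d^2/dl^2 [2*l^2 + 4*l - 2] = 4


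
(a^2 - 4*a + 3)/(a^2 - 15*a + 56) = (a^2 - 4*a + 3)/(a^2 - 15*a + 56)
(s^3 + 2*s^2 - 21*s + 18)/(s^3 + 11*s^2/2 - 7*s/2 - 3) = 2*(s - 3)/(2*s + 1)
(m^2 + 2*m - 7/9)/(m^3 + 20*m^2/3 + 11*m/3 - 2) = (m + 7/3)/(m^2 + 7*m + 6)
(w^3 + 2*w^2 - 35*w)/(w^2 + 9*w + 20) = w*(w^2 + 2*w - 35)/(w^2 + 9*w + 20)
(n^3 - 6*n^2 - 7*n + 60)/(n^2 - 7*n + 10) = (n^2 - n - 12)/(n - 2)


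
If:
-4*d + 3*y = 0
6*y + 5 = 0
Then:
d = -5/8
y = -5/6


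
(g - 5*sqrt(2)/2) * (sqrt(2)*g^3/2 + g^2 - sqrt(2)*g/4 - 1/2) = sqrt(2)*g^4/2 - 3*g^3/2 - 11*sqrt(2)*g^2/4 + 3*g/4 + 5*sqrt(2)/4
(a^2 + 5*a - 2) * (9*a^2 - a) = 9*a^4 + 44*a^3 - 23*a^2 + 2*a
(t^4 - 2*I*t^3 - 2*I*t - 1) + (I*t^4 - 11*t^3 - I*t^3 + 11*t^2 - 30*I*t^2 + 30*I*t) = t^4 + I*t^4 - 11*t^3 - 3*I*t^3 + 11*t^2 - 30*I*t^2 + 28*I*t - 1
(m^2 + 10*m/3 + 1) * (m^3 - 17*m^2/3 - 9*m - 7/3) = m^5 - 7*m^4/3 - 242*m^3/9 - 38*m^2 - 151*m/9 - 7/3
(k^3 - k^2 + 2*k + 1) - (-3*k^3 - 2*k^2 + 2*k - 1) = 4*k^3 + k^2 + 2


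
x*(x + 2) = x^2 + 2*x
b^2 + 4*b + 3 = (b + 1)*(b + 3)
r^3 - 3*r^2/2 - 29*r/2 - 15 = (r - 5)*(r + 3/2)*(r + 2)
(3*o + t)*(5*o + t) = 15*o^2 + 8*o*t + t^2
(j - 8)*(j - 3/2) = j^2 - 19*j/2 + 12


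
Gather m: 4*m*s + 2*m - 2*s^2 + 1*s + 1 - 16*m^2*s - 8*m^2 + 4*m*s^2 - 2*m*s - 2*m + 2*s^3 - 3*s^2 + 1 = m^2*(-16*s - 8) + m*(4*s^2 + 2*s) + 2*s^3 - 5*s^2 + s + 2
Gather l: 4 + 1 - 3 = 2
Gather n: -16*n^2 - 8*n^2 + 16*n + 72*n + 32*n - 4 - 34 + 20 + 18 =-24*n^2 + 120*n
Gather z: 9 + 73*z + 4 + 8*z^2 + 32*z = 8*z^2 + 105*z + 13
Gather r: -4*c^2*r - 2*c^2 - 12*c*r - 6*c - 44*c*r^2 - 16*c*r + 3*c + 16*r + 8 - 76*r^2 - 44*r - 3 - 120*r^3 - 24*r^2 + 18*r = -2*c^2 - 3*c - 120*r^3 + r^2*(-44*c - 100) + r*(-4*c^2 - 28*c - 10) + 5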